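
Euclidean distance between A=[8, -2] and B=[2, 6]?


d = √((8-2)² + (-2-6)²)
  = √(36 + 64)
  = √100 = 10.0

10.0


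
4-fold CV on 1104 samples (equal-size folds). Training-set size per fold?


Fold size = 1104/4 = 276
Training per fold = 1104 - 276 = 828

828


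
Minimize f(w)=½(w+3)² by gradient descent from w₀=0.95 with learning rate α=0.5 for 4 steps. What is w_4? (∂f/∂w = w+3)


step 1: grad = 0.95+3 = 3.95; w = 0.95 - 0.5·(3.95) = -1.025
step 2: grad = -1.025+3 = 1.975; w = -1.025 - 0.5·(1.975) = -2.0125
step 3: grad = -2.0125+3 = 0.9875; w = -2.0125 - 0.5·(0.9875) = -2.50625
step 4: grad = -2.50625+3 = 0.49375; w = -2.50625 - 0.5·(0.49375) = -2.753125

-2.753125


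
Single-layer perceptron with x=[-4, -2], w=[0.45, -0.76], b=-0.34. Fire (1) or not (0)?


z = (-4)·(0.45) + (-2)·(-0.76) - 0.34
  = -0.62
step(z) = 0 (z<0)

0


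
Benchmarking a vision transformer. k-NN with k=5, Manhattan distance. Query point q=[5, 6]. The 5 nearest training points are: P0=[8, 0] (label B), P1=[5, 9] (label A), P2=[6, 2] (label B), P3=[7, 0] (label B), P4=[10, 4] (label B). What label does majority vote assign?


d(q,P0) = 9  (label B)
d(q,P1) = 3  (label A)
d(q,P2) = 5  (label B)
d(q,P3) = 8  (label B)
d(q,P4) = 7  (label B)
Votes: A=1, B=4
Majority → B

B


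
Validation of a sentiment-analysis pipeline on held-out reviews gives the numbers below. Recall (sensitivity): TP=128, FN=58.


Recall = TP/(TP+FN)
= 128/(128+58)
= 128/186 = 68.82%

68.82%


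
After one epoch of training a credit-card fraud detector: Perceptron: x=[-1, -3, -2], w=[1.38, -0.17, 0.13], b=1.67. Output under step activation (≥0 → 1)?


z = (-1)·(1.38) + (-3)·(-0.17) + (-2)·(0.13) + 1.67
  = 0.54
step(z) = 1 (z≥0)

1


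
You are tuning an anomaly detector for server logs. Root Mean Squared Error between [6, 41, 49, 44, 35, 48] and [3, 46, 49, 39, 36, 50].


MSE = 64/6 = 10.6667
RMSE = √(64/6) = 3.266

3.266


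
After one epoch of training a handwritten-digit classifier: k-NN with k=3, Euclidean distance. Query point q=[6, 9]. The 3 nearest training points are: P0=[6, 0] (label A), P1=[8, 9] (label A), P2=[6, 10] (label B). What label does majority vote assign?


d(q,P0) = 9.0  (label A)
d(q,P1) = 2.0  (label A)
d(q,P2) = 1.0  (label B)
Votes: A=2, B=1
Majority → A

A


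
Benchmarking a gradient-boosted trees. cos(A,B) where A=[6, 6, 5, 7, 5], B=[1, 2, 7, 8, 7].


A·B = 6·1 + 6·2 + 5·7 + 7·8 + 5·7 = 144
‖A‖ = √171 = 13.0767, ‖B‖ = √167 = 12.9228
cos = 144/(√171·√167) = 144/√28557 = 0.8521

0.8521


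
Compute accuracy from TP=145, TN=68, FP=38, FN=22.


Accuracy = (TP+TN)/(TP+TN+FP+FN)
= (145+68)/(273)
= 213/273 = 78.02%

78.02%


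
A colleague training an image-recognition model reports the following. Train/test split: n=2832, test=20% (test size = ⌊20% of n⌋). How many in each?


Test = ⌊2832·20/100⌋ = 566
Train = 2832 - 566 = 2266

Train: 2266, Test: 566


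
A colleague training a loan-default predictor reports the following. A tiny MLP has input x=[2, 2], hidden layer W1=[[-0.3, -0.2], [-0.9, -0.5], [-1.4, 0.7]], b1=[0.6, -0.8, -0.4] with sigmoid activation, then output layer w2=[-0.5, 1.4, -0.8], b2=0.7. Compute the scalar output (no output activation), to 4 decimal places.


z1[0] = (-0.3)·(2) + (-0.2)·(2) + 0.6 = -0.4
z1[1] = (-0.9)·(2) + (-0.5)·(2) - 0.8 = -3.6
z1[2] = (-1.4)·(2) + (0.7)·(2) - 0.4 = -1.8
h = sigmoid(z1) = [0.4013, 0.0266, 0.1419]
output = (-0.5)·(0.4013) + (1.4)·(0.0266) + (-0.8)·(0.1419) + 0.7 = 0.4231

0.4231


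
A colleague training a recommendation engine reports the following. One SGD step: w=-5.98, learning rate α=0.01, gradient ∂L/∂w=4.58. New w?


w_new = w - α·∇
= -5.98 - 0.01·4.58
= -5.98 - 0.0458
= -6.0258

-6.0258


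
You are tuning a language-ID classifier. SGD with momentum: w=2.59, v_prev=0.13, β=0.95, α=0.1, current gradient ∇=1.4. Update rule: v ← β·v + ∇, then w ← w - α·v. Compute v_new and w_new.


v_new = 0.95·0.13 + 1.4 = 0.1235 + 1.4 = 1.5235
w_new = 2.59 - 0.1·1.5235 = 2.59 - 0.15235 = 2.43765

v_new=1.5235, w_new=2.43765


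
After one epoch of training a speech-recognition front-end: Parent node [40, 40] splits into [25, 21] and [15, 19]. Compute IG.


Parent = [40, 40], H_parent = 1
H_left = 0.9945 (n=46), H_right = 0.99 (n=34)
H_children = (46/80)·0.9945 + (34/80)·0.99 = 0.9926
IG = 1 - 0.9926 = 0.0074

0.0074


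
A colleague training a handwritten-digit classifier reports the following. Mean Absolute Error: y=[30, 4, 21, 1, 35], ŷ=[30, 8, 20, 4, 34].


Absolute errors: |30-30|=0, |4-8|=4, |21-20|=1, |1-4|=3, |35-34|=1
Sum = 9
MAE = 9/5 = 9/5

9/5


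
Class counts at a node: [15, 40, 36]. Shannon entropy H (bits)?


Probabilities: [15/91, 40/91, 36/91] ≈ [0.1648, 0.4396, 0.3956]
H = -((15/91)·log₂(15/91) + (40/91)·log₂(40/91) + (36/91)·log₂(36/91))
  = 1.4792 bits

1.4792 bits


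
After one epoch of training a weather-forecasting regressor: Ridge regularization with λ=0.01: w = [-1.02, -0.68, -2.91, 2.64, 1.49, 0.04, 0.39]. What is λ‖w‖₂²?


‖w‖₂² = (-1.02)² + (-0.68)² + (-2.91)² + (2.64)² + (1.49)² + (0.04)² + (0.39)²
     = 1.0404 + 0.4624 + 8.4681 + 6.9696 + 2.2201 + 0.0016 + 0.1521
     = 19.3143
λ·‖w‖₂² = 0.01·19.3143 = 0.193143

0.193143


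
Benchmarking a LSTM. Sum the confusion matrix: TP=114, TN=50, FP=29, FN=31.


Total = TP + TN + FP + FN
= 114 + 50 + 29 + 31
= 224
(Predicted positive: 143, predicted negative: 81)

224


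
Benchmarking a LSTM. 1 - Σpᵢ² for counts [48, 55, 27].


Probabilities: [48/130, 55/130, 27/130] ≈ [0.3692, 0.4231, 0.2077]
Σpᵢ² = (2304 + 3025 + 729)/130² = 6058/16900
Gini = 1 - Σpᵢ² = 1 - 6058/16900 = 0.6415

0.6415


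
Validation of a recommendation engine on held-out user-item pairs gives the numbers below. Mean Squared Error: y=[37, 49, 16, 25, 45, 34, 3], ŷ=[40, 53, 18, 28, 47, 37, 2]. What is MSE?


Squared errors: (37-40)²=9, (49-53)²=16, (16-18)²=4, (25-28)²=9, (45-47)²=4, (34-37)²=9, (3-2)²=1
Sum = 52
MSE = 52/7 = 52/7

52/7


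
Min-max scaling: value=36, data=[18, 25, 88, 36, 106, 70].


min=18, max=106
(36-18)/(106-18) = 18/88 = 0.2045

0.2045


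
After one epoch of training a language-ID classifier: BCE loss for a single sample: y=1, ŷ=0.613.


BCE = -[y·ln(p) + (1-y)·ln(1-p)]
= -1·ln(0.613) - 0
= -ln(0.613) = 0.4894

0.4894


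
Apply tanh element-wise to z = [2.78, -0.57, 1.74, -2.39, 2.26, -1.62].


tanh(2.78) = 0.9923
tanh(-0.57) = -0.5154
tanh(1.74) = 0.9402
tanh(-2.39) = -0.9833
tanh(2.26) = 0.9785
tanh(-1.62) = -0.9246
result = [0.9923, -0.5154, 0.9402, -0.9833, 0.9785, -0.9246]

[0.9923, -0.5154, 0.9402, -0.9833, 0.9785, -0.9246]


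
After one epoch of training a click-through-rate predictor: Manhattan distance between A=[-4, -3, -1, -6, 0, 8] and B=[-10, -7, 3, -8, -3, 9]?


d = |-4+ 10| + |-3+ 7| + |-1-3| + |-6+ 8| + |0+ 3| + |8-9|
  = 6 + 4 + 4 + 2 + 3 + 1
  = 20

20


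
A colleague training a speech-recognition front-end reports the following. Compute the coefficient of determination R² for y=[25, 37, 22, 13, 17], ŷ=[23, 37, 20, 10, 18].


ȳ = 22.8
SS_res = Σ(y-ŷ)² = 18
SS_tot = Σ(y-ȳ)² = 336.8
R² = 1 - SS_res/SS_tot = 1 - 0.0534 = 0.9466

0.9466


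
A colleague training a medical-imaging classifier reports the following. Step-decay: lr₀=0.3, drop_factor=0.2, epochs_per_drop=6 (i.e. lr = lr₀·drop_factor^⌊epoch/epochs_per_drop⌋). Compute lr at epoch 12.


n_drops = ⌊12/6⌋ = 2
lr = 0.3·0.2^2 = 0.3·0.04 = 0.012

0.012


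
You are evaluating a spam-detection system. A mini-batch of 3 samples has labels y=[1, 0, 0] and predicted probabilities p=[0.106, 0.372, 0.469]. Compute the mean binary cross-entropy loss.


L[0] = -ln(0.106) = 2.2443
L[1] = -ln(1-0.372) = -ln(0.628) = 0.4652
L[2] = -ln(1-0.469) = -ln(0.531) = 0.633
mean = (2.2443 + 0.4652 + 0.633)/3 = 1.1142

1.1142


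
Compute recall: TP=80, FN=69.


Recall = TP/(TP+FN)
= 80/(80+69)
= 80/149 = 53.69%

53.69%


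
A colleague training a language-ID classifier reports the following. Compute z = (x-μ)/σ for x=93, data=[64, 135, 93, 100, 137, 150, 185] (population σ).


μ = 123.4286, σ = 37.458
z = (93 - 123.4286)/37.458 = -0.8123

-0.8123


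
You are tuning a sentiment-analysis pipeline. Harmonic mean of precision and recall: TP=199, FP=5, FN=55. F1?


Precision = 199/204 = 0.9755
Recall = 199/254 = 0.7835
F1 = 2·P·R/(P+R) = 2·TP/(2·TP+FP+FN) = 398/(398+5+55) = 398/458 = 0.869

0.869


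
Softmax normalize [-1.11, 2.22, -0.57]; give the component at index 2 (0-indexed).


Exponentials: e^-1.11=0.3296, e^2.22=9.2073, e^-0.57=0.5655
Sum = 10.1024
Softmax = [0.0326, 0.9114, 0.056]
p[2] = 0.5655/10.1024 = 0.056

0.056


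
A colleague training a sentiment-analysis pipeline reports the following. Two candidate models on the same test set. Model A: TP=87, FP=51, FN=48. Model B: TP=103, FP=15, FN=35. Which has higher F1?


Model A: P=87/138=0.6304, R=87/135=0.6444, F1=2PR/(P+R)=2TP/(2TP+FP+FN)=174/273=0.6374
Model B: P=103/118=0.8729, R=103/138=0.7464, F1=2PR/(P+R)=2TP/(2TP+FP+FN)=206/256=0.8047
0.6374 < 0.8047 → Model B

Model B


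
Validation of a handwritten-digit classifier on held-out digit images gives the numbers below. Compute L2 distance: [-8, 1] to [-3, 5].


d = √((-8+ 3)² + (1-5)²)
  = √(25 + 16)
  = √41 = 6.4031

6.4031


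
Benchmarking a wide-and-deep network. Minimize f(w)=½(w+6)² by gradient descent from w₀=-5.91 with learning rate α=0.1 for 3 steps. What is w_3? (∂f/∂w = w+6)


step 1: grad = -5.91+6 = 0.09; w = -5.91 - 0.1·(0.09) = -5.919
step 2: grad = -5.919+6 = 0.081; w = -5.919 - 0.1·(0.081) = -5.9271
step 3: grad = -5.9271+6 = 0.0729; w = -5.9271 - 0.1·(0.0729) = -5.93439

-5.93439


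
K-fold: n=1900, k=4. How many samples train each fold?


Fold size = 1900/4 = 475
Training per fold = 1900 - 475 = 1425

1425


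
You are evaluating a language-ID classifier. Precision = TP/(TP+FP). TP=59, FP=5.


Precision = TP/(TP+FP)
= 59/(59+5)
= 59/64 = 92.19%

92.19%


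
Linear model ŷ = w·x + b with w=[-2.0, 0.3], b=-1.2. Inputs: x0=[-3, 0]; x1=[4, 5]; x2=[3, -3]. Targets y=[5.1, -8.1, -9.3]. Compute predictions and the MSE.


ŷ0 = (-2.0)·(-3) + (0.3)·(0) - 1.2 = 4.8
ŷ1 = (-2.0)·(4) + (0.3)·(5) - 1.2 = -7.7
ŷ2 = (-2.0)·(3) + (0.3)·(-3) - 1.2 = -8.1
errors² = [0.09, 0.16, 1.44]
MSE = 1.6900/3 = 0.5633

0.5633


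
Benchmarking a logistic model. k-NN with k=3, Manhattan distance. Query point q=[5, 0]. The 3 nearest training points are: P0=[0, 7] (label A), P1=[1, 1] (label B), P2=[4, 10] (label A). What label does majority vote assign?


d(q,P0) = 12  (label A)
d(q,P1) = 5  (label B)
d(q,P2) = 11  (label A)
Votes: A=2, B=1
Majority → A

A


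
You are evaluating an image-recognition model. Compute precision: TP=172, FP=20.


Precision = TP/(TP+FP)
= 172/(172+20)
= 172/192 = 89.58%

89.58%


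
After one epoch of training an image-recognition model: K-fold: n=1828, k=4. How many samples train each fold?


Fold size = 1828/4 = 457
Training per fold = 1828 - 457 = 1371

1371


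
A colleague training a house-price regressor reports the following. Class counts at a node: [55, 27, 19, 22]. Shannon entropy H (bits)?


Probabilities: [55/123, 27/123, 19/123, 22/123] ≈ [0.4472, 0.2195, 0.1545, 0.1789]
H = -((55/123)·log₂(55/123) + (27/123)·log₂(27/123) + (19/123)·log₂(19/123) + (22/123)·log₂(22/123))
  = 1.8598 bits

1.8598 bits


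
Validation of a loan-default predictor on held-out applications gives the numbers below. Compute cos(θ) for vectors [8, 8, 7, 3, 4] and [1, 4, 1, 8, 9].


A·B = 8·1 + 8·4 + 7·1 + 3·8 + 4·9 = 107
‖A‖ = √202 = 14.2127, ‖B‖ = √163 = 12.7671
cos = 107/(√202·√163) = 107/√32926 = 0.5897

0.5897


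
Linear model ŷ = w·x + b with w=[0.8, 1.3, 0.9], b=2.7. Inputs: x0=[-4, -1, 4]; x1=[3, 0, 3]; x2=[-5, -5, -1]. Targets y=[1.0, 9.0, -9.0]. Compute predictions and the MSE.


ŷ0 = (0.8)·(-4) + (1.3)·(-1) + (0.9)·(4) + 2.7 = 1.8
ŷ1 = (0.8)·(3) + (1.3)·(0) + (0.9)·(3) + 2.7 = 7.8
ŷ2 = (0.8)·(-5) + (1.3)·(-5) + (0.9)·(-1) + 2.7 = -8.7
errors² = [0.64, 1.44, 0.09]
MSE = 2.1700/3 = 0.7233

0.7233


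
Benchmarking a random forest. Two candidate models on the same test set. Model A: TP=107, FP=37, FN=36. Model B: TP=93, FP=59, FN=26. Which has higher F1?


Model A: P=107/144=0.7431, R=107/143=0.7483, F1=2PR/(P+R)=2TP/(2TP+FP+FN)=214/287=0.7456
Model B: P=93/152=0.6118, R=93/119=0.7815, F1=2PR/(P+R)=2TP/(2TP+FP+FN)=186/271=0.6863
0.7456 > 0.6863 → Model A

Model A


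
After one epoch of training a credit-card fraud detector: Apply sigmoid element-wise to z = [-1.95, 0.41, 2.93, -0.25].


σ(-1.95) = 1/(1+e^1.95) = 0.1246
σ(0.41) = 1/(1+e^-0.41) = 0.6011
σ(2.93) = 1/(1+e^-2.93) = 0.9493
σ(-0.25) = 1/(1+e^0.25) = 0.4378
result = [0.1246, 0.6011, 0.9493, 0.4378]

[0.1246, 0.6011, 0.9493, 0.4378]


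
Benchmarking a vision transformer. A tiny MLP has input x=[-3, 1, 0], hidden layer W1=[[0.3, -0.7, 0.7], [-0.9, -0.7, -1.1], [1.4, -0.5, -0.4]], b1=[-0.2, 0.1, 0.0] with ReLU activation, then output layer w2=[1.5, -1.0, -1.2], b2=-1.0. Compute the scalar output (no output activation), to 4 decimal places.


z1[0] = (0.3)·(-3) + (-0.7)·(1) + (0.7)·(0) - 0.2 = -1.8
z1[1] = (-0.9)·(-3) + (-0.7)·(1) + (-1.1)·(0) + 0.1 = 2.1
z1[2] = (1.4)·(-3) + (-0.5)·(1) + (-0.4)·(0) + 0.0 = -4.7
h = ReLU(z1) = [0.0, 2.1, 0.0]
output = (1.5)·(0.0) + (-1.0)·(2.1) + (-1.2)·(0.0) - 1.0 = -3.1

-3.1


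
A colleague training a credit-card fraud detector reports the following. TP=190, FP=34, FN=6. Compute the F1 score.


Precision = 190/224 = 0.8482
Recall = 190/196 = 0.9694
F1 = 2·P·R/(P+R) = 2·TP/(2·TP+FP+FN) = 380/(380+34+6) = 380/420 = 0.9048

0.9048


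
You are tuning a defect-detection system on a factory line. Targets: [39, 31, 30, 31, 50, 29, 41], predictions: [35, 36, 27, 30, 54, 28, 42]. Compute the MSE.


Squared errors: (39-35)²=16, (31-36)²=25, (30-27)²=9, (31-30)²=1, (50-54)²=16, (29-28)²=1, (41-42)²=1
Sum = 69
MSE = 69/7 = 69/7

69/7


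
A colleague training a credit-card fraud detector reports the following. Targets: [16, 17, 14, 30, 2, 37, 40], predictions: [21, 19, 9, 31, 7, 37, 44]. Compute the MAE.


Absolute errors: |16-21|=5, |17-19|=2, |14-9|=5, |30-31|=1, |2-7|=5, |37-37|=0, |40-44|=4
Sum = 22
MAE = 22/7 = 22/7

22/7


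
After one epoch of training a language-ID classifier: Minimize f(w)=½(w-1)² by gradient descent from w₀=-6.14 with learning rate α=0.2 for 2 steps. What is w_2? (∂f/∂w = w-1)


step 1: grad = -6.14-1 = -7.14; w = -6.14 - 0.2·(-7.14) = -4.712
step 2: grad = -4.712-1 = -5.712; w = -4.712 - 0.2·(-5.712) = -3.5696

-3.5696


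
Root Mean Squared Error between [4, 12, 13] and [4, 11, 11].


MSE = 5/3 = 1.6667
RMSE = √(5/3) = 1.291

1.291


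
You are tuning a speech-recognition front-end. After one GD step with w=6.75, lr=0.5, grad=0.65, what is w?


w_new = w - α·∇
= 6.75 - 0.5·0.65
= 6.75 - 0.325
= 6.425

6.425


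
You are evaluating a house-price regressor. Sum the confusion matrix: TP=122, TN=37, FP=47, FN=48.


Total = TP + TN + FP + FN
= 122 + 37 + 47 + 48
= 254
(Predicted positive: 169, predicted negative: 85)

254


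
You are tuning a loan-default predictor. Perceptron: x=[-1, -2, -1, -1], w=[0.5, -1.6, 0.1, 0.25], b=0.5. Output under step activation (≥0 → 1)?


z = (-1)·(0.5) + (-2)·(-1.6) + (-1)·(0.1) + (-1)·(0.25) + 0.5
  = 2.85
step(z) = 1 (z≥0)

1


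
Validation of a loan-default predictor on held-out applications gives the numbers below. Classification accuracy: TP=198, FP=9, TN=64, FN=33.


Accuracy = (TP+TN)/(TP+TN+FP+FN)
= (198+64)/(304)
= 262/304 = 86.18%

86.18%


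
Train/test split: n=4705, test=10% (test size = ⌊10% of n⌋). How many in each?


Test = ⌊4705·10/100⌋ = 470
Train = 4705 - 470 = 4235

Train: 4235, Test: 470


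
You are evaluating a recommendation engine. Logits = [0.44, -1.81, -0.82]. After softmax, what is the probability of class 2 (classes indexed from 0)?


Exponentials: e^0.44=1.5527, e^-1.81=0.1637, e^-0.82=0.4404
Sum = 2.1568
Softmax = [0.7199, 0.0759, 0.2042]
p[2] = 0.4404/2.1568 = 0.2042

0.2042


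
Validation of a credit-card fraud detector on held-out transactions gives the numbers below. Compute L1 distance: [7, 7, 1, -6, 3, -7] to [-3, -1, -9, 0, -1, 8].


d = |7+ 3| + |7+ 1| + |1+ 9| + |-6-0| + |3+ 1| + |-7-8|
  = 10 + 8 + 10 + 6 + 4 + 15
  = 53

53


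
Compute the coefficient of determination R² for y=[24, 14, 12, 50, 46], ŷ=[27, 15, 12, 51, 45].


ȳ = 29.2
SS_res = Σ(y-ŷ)² = 12
SS_tot = Σ(y-ȳ)² = 1268.8
R² = 1 - SS_res/SS_tot = 1 - 0.0095 = 0.9905

0.9905


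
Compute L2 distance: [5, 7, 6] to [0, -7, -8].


d = √((5-0)² + (7+ 7)² + (6+ 8)²)
  = √(25 + 196 + 196)
  = √417 = 20.4206

20.4206


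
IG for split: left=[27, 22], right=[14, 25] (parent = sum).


Parent = [41, 47], H_parent = 0.9966
H_left = 0.9925 (n=49), H_right = 0.9418 (n=39)
H_children = (49/88)·0.9925 + (39/88)·0.9418 = 0.97
IG = 0.9966 - 0.97 = 0.0266

0.0266


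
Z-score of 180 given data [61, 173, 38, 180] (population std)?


μ = 113, σ = 64.0664
z = (180 - 113)/64.0664 = 1.0458

1.0458


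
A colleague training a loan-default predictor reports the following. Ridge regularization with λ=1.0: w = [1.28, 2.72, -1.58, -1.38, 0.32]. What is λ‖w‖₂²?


‖w‖₂² = (1.28)² + (2.72)² + (-1.58)² + (-1.38)² + (0.32)²
     = 1.6384 + 7.3984 + 2.4964 + 1.9044 + 0.1024
     = 13.54
λ·‖w‖₂² = 1.0·13.54 = 13.54

13.54


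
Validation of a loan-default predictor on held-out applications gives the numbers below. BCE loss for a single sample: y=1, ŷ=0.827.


BCE = -[y·ln(p) + (1-y)·ln(1-p)]
= -1·ln(0.827) - 0
= -ln(0.827) = 0.19

0.19


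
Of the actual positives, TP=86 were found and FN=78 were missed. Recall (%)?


Recall = TP/(TP+FN)
= 86/(86+78)
= 86/164 = 52.44%

52.44%


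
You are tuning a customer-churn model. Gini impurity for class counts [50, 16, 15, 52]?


Probabilities: [50/133, 16/133, 15/133, 52/133] ≈ [0.3759, 0.1203, 0.1128, 0.391]
Σpᵢ² = (2500 + 256 + 225 + 2704)/133² = 5685/17689
Gini = 1 - Σpᵢ² = 1 - 5685/17689 = 0.6786

0.6786


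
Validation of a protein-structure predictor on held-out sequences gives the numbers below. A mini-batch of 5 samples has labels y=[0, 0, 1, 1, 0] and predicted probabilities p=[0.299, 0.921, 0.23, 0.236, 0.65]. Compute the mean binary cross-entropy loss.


L[0] = -ln(1-0.299) = -ln(0.701) = 0.3552
L[1] = -ln(1-0.921) = -ln(0.079) = 2.5383
L[2] = -ln(0.23) = 1.4697
L[3] = -ln(0.236) = 1.4439
L[4] = -ln(1-0.65) = -ln(0.35) = 1.0498
mean = (0.3552 + 2.5383 + 1.4697 + 1.4439 + 1.0498)/5 = 1.3714

1.3714


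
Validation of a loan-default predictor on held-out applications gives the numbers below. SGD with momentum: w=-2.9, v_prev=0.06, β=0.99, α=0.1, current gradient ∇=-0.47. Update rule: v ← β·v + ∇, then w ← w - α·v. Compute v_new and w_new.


v_new = 0.99·0.06 - 0.47 = 0.0594 - 0.47 = -0.4106
w_new = -2.9 - 0.1·-0.4106 = -2.9 + 0.04106 = -2.85894

v_new=-0.4106, w_new=-2.85894


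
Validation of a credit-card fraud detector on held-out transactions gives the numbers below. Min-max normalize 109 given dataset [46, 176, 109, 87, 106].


min=46, max=176
(109-46)/(176-46) = 63/130 = 0.4846

0.4846


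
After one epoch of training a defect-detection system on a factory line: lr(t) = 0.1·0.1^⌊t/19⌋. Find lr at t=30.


n_drops = ⌊30/19⌋ = 1
lr = 0.1·0.1^1 = 0.1·0.1 = 0.01

0.01


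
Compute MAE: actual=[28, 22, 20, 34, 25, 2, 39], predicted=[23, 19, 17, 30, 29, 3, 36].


Absolute errors: |28-23|=5, |22-19|=3, |20-17|=3, |34-30|=4, |25-29|=4, |2-3|=1, |39-36|=3
Sum = 23
MAE = 23/7 = 23/7

23/7


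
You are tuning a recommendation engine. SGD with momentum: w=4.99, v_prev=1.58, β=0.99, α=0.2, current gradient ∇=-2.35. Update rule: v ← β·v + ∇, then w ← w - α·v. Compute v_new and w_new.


v_new = 0.99·1.58 - 2.35 = 1.5642 - 2.35 = -0.7858
w_new = 4.99 - 0.2·-0.7858 = 4.99 + 0.15716 = 5.14716

v_new=-0.7858, w_new=5.14716


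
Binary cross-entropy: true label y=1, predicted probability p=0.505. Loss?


BCE = -[y·ln(p) + (1-y)·ln(1-p)]
= -1·ln(0.505) - 0
= -ln(0.505) = 0.6832

0.6832


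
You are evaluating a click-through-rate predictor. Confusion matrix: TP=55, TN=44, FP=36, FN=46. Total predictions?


Total = TP + TN + FP + FN
= 55 + 44 + 36 + 46
= 181
(Predicted positive: 91, predicted negative: 90)

181


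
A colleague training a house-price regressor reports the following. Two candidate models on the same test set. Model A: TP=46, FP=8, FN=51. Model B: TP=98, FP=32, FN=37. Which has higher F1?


Model A: P=46/54=0.8519, R=46/97=0.4742, F1=2PR/(P+R)=2TP/(2TP+FP+FN)=92/151=0.6093
Model B: P=98/130=0.7538, R=98/135=0.7259, F1=2PR/(P+R)=2TP/(2TP+FP+FN)=196/265=0.7396
0.6093 < 0.7396 → Model B

Model B


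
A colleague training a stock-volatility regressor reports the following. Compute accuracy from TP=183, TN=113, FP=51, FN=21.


Accuracy = (TP+TN)/(TP+TN+FP+FN)
= (183+113)/(368)
= 296/368 = 80.43%

80.43%


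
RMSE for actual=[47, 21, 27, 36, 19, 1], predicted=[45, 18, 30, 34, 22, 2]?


MSE = 36/6 = 6
RMSE = √(36/6) = 2.4495

2.4495


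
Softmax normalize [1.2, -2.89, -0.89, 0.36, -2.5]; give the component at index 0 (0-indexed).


Exponentials: e^1.2=3.3201, e^-2.89=0.0556, e^-0.89=0.4107, e^0.36=1.4333, e^-2.5=0.0821
Sum = 5.3018
Softmax = [0.6262, 0.0105, 0.0775, 0.2703, 0.0155]
p[0] = 3.3201/5.3018 = 0.6262

0.6262


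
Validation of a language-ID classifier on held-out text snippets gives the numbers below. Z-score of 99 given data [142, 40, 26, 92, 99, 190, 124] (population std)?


μ = 101.8571, σ = 52.8568
z = (99 - 101.8571)/52.8568 = -0.0541

-0.0541


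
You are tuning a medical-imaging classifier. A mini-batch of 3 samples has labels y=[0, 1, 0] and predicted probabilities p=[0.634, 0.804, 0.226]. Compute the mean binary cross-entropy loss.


L[0] = -ln(1-0.634) = -ln(0.366) = 1.0051
L[1] = -ln(0.804) = 0.2182
L[2] = -ln(1-0.226) = -ln(0.774) = 0.2562
mean = (1.0051 + 0.2182 + 0.2562)/3 = 0.4932

0.4932


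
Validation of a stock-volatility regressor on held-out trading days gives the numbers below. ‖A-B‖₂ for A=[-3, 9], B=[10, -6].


d = √((-3-10)² + (9+ 6)²)
  = √(169 + 225)
  = √394 = 19.8494

19.8494


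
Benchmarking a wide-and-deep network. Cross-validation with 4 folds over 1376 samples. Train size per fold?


Fold size = 1376/4 = 344
Training per fold = 1376 - 344 = 1032

1032


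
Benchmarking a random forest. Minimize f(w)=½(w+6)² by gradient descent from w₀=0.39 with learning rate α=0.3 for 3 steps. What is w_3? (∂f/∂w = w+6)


step 1: grad = 0.39+6 = 6.39; w = 0.39 - 0.3·(6.39) = -1.527
step 2: grad = -1.527+6 = 4.473; w = -1.527 - 0.3·(4.473) = -2.8689
step 3: grad = -2.8689+6 = 3.1311; w = -2.8689 - 0.3·(3.1311) = -3.80823

-3.80823


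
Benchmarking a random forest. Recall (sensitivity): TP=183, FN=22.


Recall = TP/(TP+FN)
= 183/(183+22)
= 183/205 = 89.27%

89.27%


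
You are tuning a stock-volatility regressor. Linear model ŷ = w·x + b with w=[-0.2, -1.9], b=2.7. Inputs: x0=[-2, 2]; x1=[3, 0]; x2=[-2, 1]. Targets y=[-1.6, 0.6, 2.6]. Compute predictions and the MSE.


ŷ0 = (-0.2)·(-2) + (-1.9)·(2) + 2.7 = -0.7
ŷ1 = (-0.2)·(3) + (-1.9)·(0) + 2.7 = 2.1
ŷ2 = (-0.2)·(-2) + (-1.9)·(1) + 2.7 = 1.2
errors² = [0.81, 2.25, 1.96]
MSE = 5.0200/3 = 1.6733

1.6733


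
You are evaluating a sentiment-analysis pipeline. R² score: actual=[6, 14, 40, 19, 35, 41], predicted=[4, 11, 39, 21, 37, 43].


ȳ = 25.8333
SS_res = Σ(y-ŷ)² = 26
SS_tot = Σ(y-ȳ)² = 1094.83
R² = 1 - SS_res/SS_tot = 1 - 0.0237 = 0.9763

0.9763


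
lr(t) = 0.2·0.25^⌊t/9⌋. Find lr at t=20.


n_drops = ⌊20/9⌋ = 2
lr = 0.2·0.25^2 = 0.2·0.0625 = 0.0125

0.0125


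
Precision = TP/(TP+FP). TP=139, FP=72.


Precision = TP/(TP+FP)
= 139/(139+72)
= 139/211 = 65.88%

65.88%


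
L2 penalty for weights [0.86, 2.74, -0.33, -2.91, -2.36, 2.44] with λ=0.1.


‖w‖₂² = (0.86)² + (2.74)² + (-0.33)² + (-2.91)² + (-2.36)² + (2.44)²
     = 0.7396 + 7.5076 + 0.1089 + 8.4681 + 5.5696 + 5.9536
     = 28.3474
λ·‖w‖₂² = 0.1·28.3474 = 2.83474

2.83474


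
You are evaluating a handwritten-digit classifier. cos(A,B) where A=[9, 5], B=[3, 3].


A·B = 9·3 + 5·3 = 42
‖A‖ = √106 = 10.2956, ‖B‖ = √18 = 4.2426
cos = 42/(√106·√18) = 42/√1908 = 0.9615

0.9615


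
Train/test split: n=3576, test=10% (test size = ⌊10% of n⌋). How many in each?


Test = ⌊3576·10/100⌋ = 357
Train = 3576 - 357 = 3219

Train: 3219, Test: 357


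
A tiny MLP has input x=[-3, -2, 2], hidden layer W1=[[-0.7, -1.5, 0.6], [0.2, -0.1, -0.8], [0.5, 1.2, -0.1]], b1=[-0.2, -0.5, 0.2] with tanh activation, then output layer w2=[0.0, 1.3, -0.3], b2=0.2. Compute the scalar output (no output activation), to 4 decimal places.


z1[0] = (-0.7)·(-3) + (-1.5)·(-2) + (0.6)·(2) - 0.2 = 6.1
z1[1] = (0.2)·(-3) + (-0.1)·(-2) + (-0.8)·(2) - 0.5 = -2.5
z1[2] = (0.5)·(-3) + (1.2)·(-2) + (-0.1)·(2) + 0.2 = -3.9
h = tanh(z1) = [1.0, -0.9866, -0.9992]
output = (0.0)·(1.0) + (1.3)·(-0.9866) + (-0.3)·(-0.9992) + 0.2 = -0.7828

-0.7828


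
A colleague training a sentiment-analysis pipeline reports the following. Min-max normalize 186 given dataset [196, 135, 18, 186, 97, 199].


min=18, max=199
(186-18)/(199-18) = 168/181 = 0.9282

0.9282


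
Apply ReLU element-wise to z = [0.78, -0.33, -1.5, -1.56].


ReLU(0.78) = max(0, 0.78) = 0.78
ReLU(-0.33) = max(0, -0.33) = 0.0
ReLU(-1.5) = max(0, -1.5) = 0.0
ReLU(-1.56) = max(0, -1.56) = 0.0
result = [0.78, 0.0, 0.0, 0.0]

[0.78, 0.0, 0.0, 0.0]


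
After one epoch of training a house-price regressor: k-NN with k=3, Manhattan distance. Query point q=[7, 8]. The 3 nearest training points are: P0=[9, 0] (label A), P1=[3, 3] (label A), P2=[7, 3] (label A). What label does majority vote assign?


d(q,P0) = 10  (label A)
d(q,P1) = 9  (label A)
d(q,P2) = 5  (label A)
Votes: A=3, B=0
Majority → A

A


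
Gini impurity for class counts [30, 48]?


Probabilities: [30/78, 48/78] ≈ [0.3846, 0.6154]
Σpᵢ² = (900 + 2304)/78² = 3204/6084
Gini = 1 - Σpᵢ² = 1 - 3204/6084 = 0.4734

0.4734


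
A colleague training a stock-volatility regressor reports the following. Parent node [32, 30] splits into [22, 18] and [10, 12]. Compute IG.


Parent = [32, 30], H_parent = 0.9992
H_left = 0.9928 (n=40), H_right = 0.994 (n=22)
H_children = (40/62)·0.9928 + (22/62)·0.994 = 0.9932
IG = 0.9992 - 0.9932 = 0.006

0.006


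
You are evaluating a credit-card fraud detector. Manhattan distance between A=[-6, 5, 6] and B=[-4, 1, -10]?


d = |-6+ 4| + |5-1| + |6+ 10|
  = 2 + 4 + 16
  = 22

22


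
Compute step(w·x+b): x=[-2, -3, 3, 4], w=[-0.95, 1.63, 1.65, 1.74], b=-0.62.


z = (-2)·(-0.95) + (-3)·(1.63) + (3)·(1.65) + (4)·(1.74) - 0.62
  = 8.3
step(z) = 1 (z≥0)

1


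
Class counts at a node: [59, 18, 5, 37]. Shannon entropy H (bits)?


Probabilities: [59/119, 18/119, 5/119, 37/119] ≈ [0.4958, 0.1513, 0.042, 0.3109]
H = -((59/119)·log₂(59/119) + (18/119)·log₂(18/119) + (5/119)·log₂(5/119) + (37/119)·log₂(37/119))
  = 1.6302 bits

1.6302 bits


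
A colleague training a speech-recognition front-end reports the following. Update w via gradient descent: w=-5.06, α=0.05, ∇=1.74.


w_new = w - α·∇
= -5.06 - 0.05·1.74
= -5.06 - 0.087
= -5.147

-5.147


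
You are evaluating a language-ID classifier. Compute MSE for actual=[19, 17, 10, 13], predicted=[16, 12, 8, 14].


Squared errors: (19-16)²=9, (17-12)²=25, (10-8)²=4, (13-14)²=1
Sum = 39
MSE = 39/4 = 39/4

39/4


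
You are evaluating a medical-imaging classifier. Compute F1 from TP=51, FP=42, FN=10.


Precision = 51/93 = 0.5484
Recall = 51/61 = 0.8361
F1 = 2·P·R/(P+R) = 2·TP/(2·TP+FP+FN) = 102/(102+42+10) = 102/154 = 0.6623

0.6623


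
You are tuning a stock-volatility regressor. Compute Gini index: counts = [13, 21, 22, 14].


Probabilities: [13/70, 21/70, 22/70, 14/70] ≈ [0.1857, 0.3, 0.3143, 0.2]
Σpᵢ² = (169 + 441 + 484 + 196)/70² = 1290/4900
Gini = 1 - Σpᵢ² = 1 - 1290/4900 = 0.7367

0.7367


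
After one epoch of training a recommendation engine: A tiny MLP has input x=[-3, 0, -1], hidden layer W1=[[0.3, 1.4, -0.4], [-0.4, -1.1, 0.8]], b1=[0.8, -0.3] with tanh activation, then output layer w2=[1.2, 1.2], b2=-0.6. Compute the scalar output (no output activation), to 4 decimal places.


z1[0] = (0.3)·(-3) + (1.4)·(0) + (-0.4)·(-1) + 0.8 = 0.3
z1[1] = (-0.4)·(-3) + (-1.1)·(0) + (0.8)·(-1) - 0.3 = 0.1
h = tanh(z1) = [0.2913, 0.0997]
output = (1.2)·(0.2913) + (1.2)·(0.0997) - 0.6 = -0.1308

-0.1308


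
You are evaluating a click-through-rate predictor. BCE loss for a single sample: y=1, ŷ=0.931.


BCE = -[y·ln(p) + (1-y)·ln(1-p)]
= -1·ln(0.931) - 0
= -ln(0.931) = 0.0715

0.0715


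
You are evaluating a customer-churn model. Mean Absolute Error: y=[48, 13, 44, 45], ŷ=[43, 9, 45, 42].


Absolute errors: |48-43|=5, |13-9|=4, |44-45|=1, |45-42|=3
Sum = 13
MAE = 13/4 = 13/4

13/4


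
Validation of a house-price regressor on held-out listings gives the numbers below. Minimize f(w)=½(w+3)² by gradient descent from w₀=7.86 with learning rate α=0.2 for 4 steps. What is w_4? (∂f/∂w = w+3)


step 1: grad = 7.86+3 = 10.86; w = 7.86 - 0.2·(10.86) = 5.688
step 2: grad = 5.688+3 = 8.688; w = 5.688 - 0.2·(8.688) = 3.9504
step 3: grad = 3.9504+3 = 6.9504; w = 3.9504 - 0.2·(6.9504) = 2.56032
step 4: grad = 2.56032+3 = 5.56032; w = 2.56032 - 0.2·(5.56032) = 1.448256

1.448256


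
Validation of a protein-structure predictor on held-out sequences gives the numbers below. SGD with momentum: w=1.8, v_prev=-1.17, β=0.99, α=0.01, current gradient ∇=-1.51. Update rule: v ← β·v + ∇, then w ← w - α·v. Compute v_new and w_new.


v_new = 0.99·-1.17 - 1.51 = -1.1583 - 1.51 = -2.6683
w_new = 1.8 - 0.01·-2.6683 = 1.8 + 0.026683 = 1.826683

v_new=-2.6683, w_new=1.826683


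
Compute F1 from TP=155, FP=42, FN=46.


Precision = 155/197 = 0.7868
Recall = 155/201 = 0.7711
F1 = 2·P·R/(P+R) = 2·TP/(2·TP+FP+FN) = 310/(310+42+46) = 310/398 = 0.7789

0.7789


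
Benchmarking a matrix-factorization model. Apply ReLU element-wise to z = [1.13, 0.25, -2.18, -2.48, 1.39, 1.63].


ReLU(1.13) = max(0, 1.13) = 1.13
ReLU(0.25) = max(0, 0.25) = 0.25
ReLU(-2.18) = max(0, -2.18) = 0.0
ReLU(-2.48) = max(0, -2.48) = 0.0
ReLU(1.39) = max(0, 1.39) = 1.39
ReLU(1.63) = max(0, 1.63) = 1.63
result = [1.13, 0.25, 0.0, 0.0, 1.39, 1.63]

[1.13, 0.25, 0.0, 0.0, 1.39, 1.63]


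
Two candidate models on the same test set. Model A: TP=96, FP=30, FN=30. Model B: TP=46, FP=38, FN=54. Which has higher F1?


Model A: P=96/126=0.7619, R=96/126=0.7619, F1=2PR/(P+R)=2TP/(2TP+FP+FN)=192/252=0.7619
Model B: P=46/84=0.5476, R=46/100=0.46, F1=2PR/(P+R)=2TP/(2TP+FP+FN)=92/184=0.5
0.7619 > 0.5 → Model A

Model A


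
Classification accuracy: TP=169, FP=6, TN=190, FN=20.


Accuracy = (TP+TN)/(TP+TN+FP+FN)
= (169+190)/(385)
= 359/385 = 93.25%

93.25%


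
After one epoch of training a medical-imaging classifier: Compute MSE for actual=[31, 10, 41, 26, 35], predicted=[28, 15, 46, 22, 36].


Squared errors: (31-28)²=9, (10-15)²=25, (41-46)²=25, (26-22)²=16, (35-36)²=1
Sum = 76
MSE = 76/5 = 76/5

76/5


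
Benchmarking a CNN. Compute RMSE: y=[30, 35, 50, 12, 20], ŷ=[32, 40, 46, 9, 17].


MSE = 63/5 = 12.6
RMSE = √(63/5) = 3.5496

3.5496


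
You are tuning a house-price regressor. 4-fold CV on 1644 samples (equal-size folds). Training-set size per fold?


Fold size = 1644/4 = 411
Training per fold = 1644 - 411 = 1233

1233


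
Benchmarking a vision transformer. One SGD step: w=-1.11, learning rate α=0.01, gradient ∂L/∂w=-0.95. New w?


w_new = w - α·∇
= -1.11 - 0.01·-0.95
= -1.11 + 0.0095
= -1.1005

-1.1005


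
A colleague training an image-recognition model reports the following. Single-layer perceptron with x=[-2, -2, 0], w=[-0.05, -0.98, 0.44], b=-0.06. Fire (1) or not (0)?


z = (-2)·(-0.05) + (-2)·(-0.98) + (0)·(0.44) - 0.06
  = 2.0
step(z) = 1 (z≥0)

1


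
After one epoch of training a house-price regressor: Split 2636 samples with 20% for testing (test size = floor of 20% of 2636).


Test = ⌊2636·20/100⌋ = 527
Train = 2636 - 527 = 2109

Train: 2109, Test: 527


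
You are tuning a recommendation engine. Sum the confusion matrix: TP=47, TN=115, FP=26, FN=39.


Total = TP + TN + FP + FN
= 47 + 115 + 26 + 39
= 227
(Predicted positive: 73, predicted negative: 154)

227


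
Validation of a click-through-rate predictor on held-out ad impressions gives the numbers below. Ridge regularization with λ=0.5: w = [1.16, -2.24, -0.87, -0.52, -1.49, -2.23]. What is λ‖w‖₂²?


‖w‖₂² = (1.16)² + (-2.24)² + (-0.87)² + (-0.52)² + (-1.49)² + (-2.23)²
     = 1.3456 + 5.0176 + 0.7569 + 0.2704 + 2.2201 + 4.9729
     = 14.5835
λ·‖w‖₂² = 0.5·14.5835 = 7.29175

7.29175


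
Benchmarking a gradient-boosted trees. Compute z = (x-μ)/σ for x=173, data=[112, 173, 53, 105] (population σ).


μ = 110.75, σ = 42.558
z = (173 - 110.75)/42.558 = 1.4627

1.4627


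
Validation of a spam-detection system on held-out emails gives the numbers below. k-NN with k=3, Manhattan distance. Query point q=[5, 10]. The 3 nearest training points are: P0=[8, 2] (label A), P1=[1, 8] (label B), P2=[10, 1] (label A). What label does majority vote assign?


d(q,P0) = 11  (label A)
d(q,P1) = 6  (label B)
d(q,P2) = 14  (label A)
Votes: A=2, B=1
Majority → A

A


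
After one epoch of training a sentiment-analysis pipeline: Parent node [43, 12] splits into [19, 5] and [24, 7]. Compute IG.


Parent = [43, 12], H_parent = 0.7568
H_left = 0.7383 (n=24), H_right = 0.7706 (n=31)
H_children = (24/55)·0.7383 + (31/55)·0.7706 = 0.7565
IG = 0.7568 - 0.7565 = 0.0003

0.0003


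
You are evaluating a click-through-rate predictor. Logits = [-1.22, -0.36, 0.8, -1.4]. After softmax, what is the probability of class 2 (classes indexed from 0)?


Exponentials: e^-1.22=0.2952, e^-0.36=0.6977, e^0.8=2.2255, e^-1.4=0.2466
Sum = 3.465
Softmax = [0.0852, 0.2013, 0.6423, 0.0712]
p[2] = 2.2255/3.465 = 0.6423

0.6423


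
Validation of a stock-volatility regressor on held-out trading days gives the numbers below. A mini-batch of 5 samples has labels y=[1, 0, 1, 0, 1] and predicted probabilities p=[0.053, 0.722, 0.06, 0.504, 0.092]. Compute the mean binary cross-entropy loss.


L[0] = -ln(0.053) = 2.9375
L[1] = -ln(1-0.722) = -ln(0.278) = 1.2801
L[2] = -ln(0.06) = 2.8134
L[3] = -ln(1-0.504) = -ln(0.496) = 0.7012
L[4] = -ln(0.092) = 2.386
mean = (2.9375 + 1.2801 + 2.8134 + 0.7012 + 2.386)/5 = 2.0236

2.0236


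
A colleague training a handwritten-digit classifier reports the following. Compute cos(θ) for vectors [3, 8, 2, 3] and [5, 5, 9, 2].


A·B = 3·5 + 8·5 + 2·9 + 3·2 = 79
‖A‖ = √86 = 9.2736, ‖B‖ = √135 = 11.619
cos = 79/(√86·√135) = 79/√11610 = 0.7332

0.7332


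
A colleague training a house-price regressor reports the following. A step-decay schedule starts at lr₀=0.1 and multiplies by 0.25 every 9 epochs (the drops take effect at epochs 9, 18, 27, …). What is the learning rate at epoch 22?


n_drops = ⌊22/9⌋ = 2
lr = 0.1·0.25^2 = 0.1·0.0625 = 0.00625

0.00625


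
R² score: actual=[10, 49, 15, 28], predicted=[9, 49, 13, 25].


ȳ = 25.5
SS_res = Σ(y-ŷ)² = 14
SS_tot = Σ(y-ȳ)² = 909
R² = 1 - SS_res/SS_tot = 1 - 0.0154 = 0.9846

0.9846


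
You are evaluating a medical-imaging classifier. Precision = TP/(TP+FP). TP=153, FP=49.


Precision = TP/(TP+FP)
= 153/(153+49)
= 153/202 = 75.74%

75.74%


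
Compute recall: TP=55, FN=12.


Recall = TP/(TP+FN)
= 55/(55+12)
= 55/67 = 82.09%

82.09%


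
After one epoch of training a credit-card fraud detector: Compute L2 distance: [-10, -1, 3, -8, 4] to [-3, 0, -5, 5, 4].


d = √((-10+ 3)² + (-1-0)² + (3+ 5)² + (-8-5)² + (4-4)²)
  = √(49 + 1 + 64 + 169 + 0)
  = √283 = 16.8226

16.8226


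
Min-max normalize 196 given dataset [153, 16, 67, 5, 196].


min=5, max=196
(196-5)/(196-5) = 191/191 = 1.0

1.0


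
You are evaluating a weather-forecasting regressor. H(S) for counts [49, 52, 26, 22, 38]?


Probabilities: [49/187, 52/187, 26/187, 22/187, 38/187] ≈ [0.262, 0.2781, 0.139, 0.1176, 0.2032]
H = -((49/187)·log₂(49/187) + (52/187)·log₂(52/187) + (26/187)·log₂(26/187) + (22/187)·log₂(22/187) + (38/187)·log₂(38/187))
  = 2.2459 bits

2.2459 bits


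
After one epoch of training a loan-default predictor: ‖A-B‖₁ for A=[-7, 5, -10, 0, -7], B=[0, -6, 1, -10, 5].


d = |-7-0| + |5+ 6| + |-10-1| + |0+ 10| + |-7-5|
  = 7 + 11 + 11 + 10 + 12
  = 51

51


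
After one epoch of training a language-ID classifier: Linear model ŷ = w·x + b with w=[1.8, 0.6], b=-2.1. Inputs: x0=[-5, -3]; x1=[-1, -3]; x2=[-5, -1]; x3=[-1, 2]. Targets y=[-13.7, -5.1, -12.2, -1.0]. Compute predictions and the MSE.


ŷ0 = (1.8)·(-5) + (0.6)·(-3) - 2.1 = -12.9
ŷ1 = (1.8)·(-1) + (0.6)·(-3) - 2.1 = -5.7
ŷ2 = (1.8)·(-5) + (0.6)·(-1) - 2.1 = -11.7
ŷ3 = (1.8)·(-1) + (0.6)·(2) - 2.1 = -2.7
errors² = [0.64, 0.36, 0.25, 2.89]
MSE = 4.1400/4 = 1.035

1.035


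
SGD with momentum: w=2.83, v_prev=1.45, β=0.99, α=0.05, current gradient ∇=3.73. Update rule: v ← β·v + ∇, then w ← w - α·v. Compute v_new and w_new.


v_new = 0.99·1.45 + 3.73 = 1.4355 + 3.73 = 5.1655
w_new = 2.83 - 0.05·5.1655 = 2.83 - 0.258275 = 2.571725

v_new=5.1655, w_new=2.571725


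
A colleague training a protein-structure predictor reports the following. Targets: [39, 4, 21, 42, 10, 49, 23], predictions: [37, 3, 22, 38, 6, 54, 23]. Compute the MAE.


Absolute errors: |39-37|=2, |4-3|=1, |21-22|=1, |42-38|=4, |10-6|=4, |49-54|=5, |23-23|=0
Sum = 17
MAE = 17/7 = 17/7

17/7


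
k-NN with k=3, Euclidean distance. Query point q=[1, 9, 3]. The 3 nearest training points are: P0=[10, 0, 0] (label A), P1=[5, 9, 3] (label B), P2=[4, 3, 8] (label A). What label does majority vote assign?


d(q,P0) = 13.0767  (label A)
d(q,P1) = 4.0  (label B)
d(q,P2) = 8.3666  (label A)
Votes: A=2, B=1
Majority → A

A


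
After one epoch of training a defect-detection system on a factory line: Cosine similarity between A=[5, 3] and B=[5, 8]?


A·B = 5·5 + 3·8 = 49
‖A‖ = √34 = 5.831, ‖B‖ = √89 = 9.434
cos = 49/(√34·√89) = 49/√3026 = 0.8908

0.8908


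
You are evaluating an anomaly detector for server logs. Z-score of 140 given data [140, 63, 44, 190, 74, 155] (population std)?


μ = 111, σ = 53.5101
z = (140 - 111)/53.5101 = 0.542

0.542


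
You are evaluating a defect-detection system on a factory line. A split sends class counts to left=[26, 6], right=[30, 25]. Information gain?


Parent = [56, 31], H_parent = 0.9396
H_left = 0.6962 (n=32), H_right = 0.994 (n=55)
H_children = (32/87)·0.6962 + (55/87)·0.994 = 0.8845
IG = 0.9396 - 0.8845 = 0.0551

0.0551


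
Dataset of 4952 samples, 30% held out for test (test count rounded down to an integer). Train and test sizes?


Test = ⌊4952·30/100⌋ = 1485
Train = 4952 - 1485 = 3467

Train: 3467, Test: 1485


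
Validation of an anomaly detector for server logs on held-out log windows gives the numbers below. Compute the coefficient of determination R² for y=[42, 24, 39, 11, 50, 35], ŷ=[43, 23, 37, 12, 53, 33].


ȳ = 33.5
SS_res = Σ(y-ŷ)² = 20
SS_tot = Σ(y-ȳ)² = 973.5
R² = 1 - SS_res/SS_tot = 1 - 0.0205 = 0.9795

0.9795
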